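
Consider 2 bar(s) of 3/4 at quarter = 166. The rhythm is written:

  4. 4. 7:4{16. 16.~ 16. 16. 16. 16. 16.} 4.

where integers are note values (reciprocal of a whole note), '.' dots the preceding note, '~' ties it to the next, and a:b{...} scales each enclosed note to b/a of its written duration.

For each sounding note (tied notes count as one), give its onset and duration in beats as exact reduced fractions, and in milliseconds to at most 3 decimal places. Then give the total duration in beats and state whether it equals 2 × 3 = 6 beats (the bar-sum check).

1) 0.0ms=0b +542.169ms=3/2b
2) 542.169ms=3/2b +542.169ms=3/2b
3) 1084.337ms=3b +77.453ms=3/14b
4) 1161.79ms=45/14b +154.905ms=3/7b
5) 1316.695ms=51/14b +77.453ms=3/14b
6) 1394.148ms=27/7b +77.453ms=3/14b
7) 1471.601ms=57/14b +77.453ms=3/14b
8) 1549.053ms=30/7b +77.453ms=3/14b
9) 1626.506ms=9/2b +542.169ms=3/2b
Σ=6b of 6 (166bpm 3/4) — PASS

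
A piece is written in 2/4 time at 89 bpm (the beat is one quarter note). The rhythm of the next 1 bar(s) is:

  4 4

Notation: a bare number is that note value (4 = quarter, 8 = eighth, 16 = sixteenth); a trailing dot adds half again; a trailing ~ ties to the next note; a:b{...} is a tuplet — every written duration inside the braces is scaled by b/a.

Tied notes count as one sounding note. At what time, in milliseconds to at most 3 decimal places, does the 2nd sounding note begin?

1. 0.0ms @ 0 + 674.157ms (1)
2. 674.157ms @ 1 + 674.157ms (1)

note 2 onset = 1b = 674.157ms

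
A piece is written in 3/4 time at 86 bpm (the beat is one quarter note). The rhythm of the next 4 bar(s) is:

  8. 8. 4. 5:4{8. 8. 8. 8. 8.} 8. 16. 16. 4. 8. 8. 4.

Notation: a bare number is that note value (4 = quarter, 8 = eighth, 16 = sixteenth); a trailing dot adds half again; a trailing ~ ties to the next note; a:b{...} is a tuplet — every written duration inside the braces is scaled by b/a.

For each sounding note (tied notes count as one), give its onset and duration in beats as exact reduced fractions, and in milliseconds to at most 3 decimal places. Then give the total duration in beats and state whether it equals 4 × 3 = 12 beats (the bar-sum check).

1) 0.0ms=0b +523.256ms=3/4b
2) 523.256ms=3/4b +523.256ms=3/4b
3) 1046.512ms=3/2b +1046.512ms=3/2b
4) 2093.023ms=3b +418.605ms=3/5b
5) 2511.628ms=18/5b +418.605ms=3/5b
6) 2930.233ms=21/5b +418.605ms=3/5b
7) 3348.837ms=24/5b +418.605ms=3/5b
8) 3767.442ms=27/5b +418.605ms=3/5b
9) 4186.047ms=6b +523.256ms=3/4b
10) 4709.302ms=27/4b +261.628ms=3/8b
11) 4970.93ms=57/8b +261.628ms=3/8b
12) 5232.558ms=15/2b +1046.512ms=3/2b
13) 6279.07ms=9b +523.256ms=3/4b
14) 6802.326ms=39/4b +523.256ms=3/4b
15) 7325.581ms=21/2b +1046.512ms=3/2b
Σ=12b of 12 (86bpm 3/4) — PASS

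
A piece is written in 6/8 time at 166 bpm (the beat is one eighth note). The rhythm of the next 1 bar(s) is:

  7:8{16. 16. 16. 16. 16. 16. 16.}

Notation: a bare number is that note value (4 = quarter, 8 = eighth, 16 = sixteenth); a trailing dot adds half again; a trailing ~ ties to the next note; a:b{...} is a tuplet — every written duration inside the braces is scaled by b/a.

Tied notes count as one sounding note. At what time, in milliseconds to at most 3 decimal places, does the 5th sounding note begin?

note 5 onset = 24/7b = 1239.243ms

1. 0.0ms @ 0 + 309.811ms (6/7)
2. 309.811ms @ 6/7 + 309.811ms (6/7)
3. 619.621ms @ 12/7 + 309.811ms (6/7)
4. 929.432ms @ 18/7 + 309.811ms (6/7)
5. 1239.243ms @ 24/7 + 309.811ms (6/7)
6. 1549.053ms @ 30/7 + 309.811ms (6/7)
7. 1858.864ms @ 36/7 + 309.811ms (6/7)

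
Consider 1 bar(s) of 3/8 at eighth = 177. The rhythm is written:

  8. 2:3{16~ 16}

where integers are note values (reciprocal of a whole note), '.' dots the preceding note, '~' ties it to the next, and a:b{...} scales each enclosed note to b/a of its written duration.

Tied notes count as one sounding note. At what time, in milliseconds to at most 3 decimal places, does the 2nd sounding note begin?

1. 0.0ms @ 0 + 508.475ms (3/2)
2. 508.475ms @ 3/2 + 508.475ms (3/2)

note 2 onset = 3/2b = 508.475ms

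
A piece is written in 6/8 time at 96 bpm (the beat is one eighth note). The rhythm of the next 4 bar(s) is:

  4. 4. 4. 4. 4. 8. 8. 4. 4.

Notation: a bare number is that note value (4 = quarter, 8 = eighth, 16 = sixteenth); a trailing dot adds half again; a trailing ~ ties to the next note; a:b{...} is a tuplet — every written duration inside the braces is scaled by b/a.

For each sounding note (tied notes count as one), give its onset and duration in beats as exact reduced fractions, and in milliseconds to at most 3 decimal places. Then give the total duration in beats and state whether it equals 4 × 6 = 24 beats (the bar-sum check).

1) 0.0ms=0b +1875.0ms=3b
2) 1875.0ms=3b +1875.0ms=3b
3) 3750.0ms=6b +1875.0ms=3b
4) 5625.0ms=9b +1875.0ms=3b
5) 7500.0ms=12b +1875.0ms=3b
6) 9375.0ms=15b +937.5ms=3/2b
7) 10312.5ms=33/2b +937.5ms=3/2b
8) 11250.0ms=18b +1875.0ms=3b
9) 13125.0ms=21b +1875.0ms=3b
Σ=24b of 24 (96bpm 6/8) — PASS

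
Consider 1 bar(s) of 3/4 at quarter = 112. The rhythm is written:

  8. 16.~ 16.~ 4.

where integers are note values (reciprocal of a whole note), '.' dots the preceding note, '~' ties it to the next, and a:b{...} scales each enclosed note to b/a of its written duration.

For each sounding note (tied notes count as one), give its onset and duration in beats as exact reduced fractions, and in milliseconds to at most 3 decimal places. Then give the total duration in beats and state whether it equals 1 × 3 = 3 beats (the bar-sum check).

1) 0.0ms=0b +401.786ms=3/4b
2) 401.786ms=3/4b +1205.357ms=9/4b
Σ=3b of 3 (112bpm 3/4) — PASS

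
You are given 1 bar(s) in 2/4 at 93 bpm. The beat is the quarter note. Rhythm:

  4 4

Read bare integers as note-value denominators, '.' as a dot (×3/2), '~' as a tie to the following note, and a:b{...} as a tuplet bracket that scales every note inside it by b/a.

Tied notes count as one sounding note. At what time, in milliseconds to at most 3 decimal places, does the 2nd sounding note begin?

1. 0.0ms @ 0 + 645.161ms (1)
2. 645.161ms @ 1 + 645.161ms (1)

note 2 onset = 1b = 645.161ms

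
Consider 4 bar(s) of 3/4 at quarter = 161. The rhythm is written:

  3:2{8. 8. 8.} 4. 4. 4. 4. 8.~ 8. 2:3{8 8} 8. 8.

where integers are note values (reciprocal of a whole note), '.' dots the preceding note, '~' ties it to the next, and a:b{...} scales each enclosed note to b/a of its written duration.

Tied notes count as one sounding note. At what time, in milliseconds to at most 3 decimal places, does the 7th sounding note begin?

note 7 onset = 6b = 2236.025ms

1. 0.0ms @ 0 + 186.335ms (1/2)
2. 186.335ms @ 1/2 + 186.335ms (1/2)
3. 372.671ms @ 1 + 186.335ms (1/2)
4. 559.006ms @ 3/2 + 559.006ms (3/2)
5. 1118.012ms @ 3 + 559.006ms (3/2)
6. 1677.019ms @ 9/2 + 559.006ms (3/2)
7. 2236.025ms @ 6 + 559.006ms (3/2)
8. 2795.031ms @ 15/2 + 559.006ms (3/2)
9. 3354.037ms @ 9 + 279.503ms (3/4)
10. 3633.54ms @ 39/4 + 279.503ms (3/4)
11. 3913.043ms @ 21/2 + 279.503ms (3/4)
12. 4192.547ms @ 45/4 + 279.503ms (3/4)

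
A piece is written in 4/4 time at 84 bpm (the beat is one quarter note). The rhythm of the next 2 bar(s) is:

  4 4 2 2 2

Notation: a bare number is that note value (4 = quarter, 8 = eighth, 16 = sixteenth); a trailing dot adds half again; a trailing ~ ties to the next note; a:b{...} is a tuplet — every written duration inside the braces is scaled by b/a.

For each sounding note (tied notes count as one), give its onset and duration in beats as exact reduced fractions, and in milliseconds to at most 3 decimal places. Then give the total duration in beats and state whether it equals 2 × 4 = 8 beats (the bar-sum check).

1) 0.0ms=0b +714.286ms=1b
2) 714.286ms=1b +714.286ms=1b
3) 1428.571ms=2b +1428.571ms=2b
4) 2857.143ms=4b +1428.571ms=2b
5) 4285.714ms=6b +1428.571ms=2b
Σ=8b of 8 (84bpm 4/4) — PASS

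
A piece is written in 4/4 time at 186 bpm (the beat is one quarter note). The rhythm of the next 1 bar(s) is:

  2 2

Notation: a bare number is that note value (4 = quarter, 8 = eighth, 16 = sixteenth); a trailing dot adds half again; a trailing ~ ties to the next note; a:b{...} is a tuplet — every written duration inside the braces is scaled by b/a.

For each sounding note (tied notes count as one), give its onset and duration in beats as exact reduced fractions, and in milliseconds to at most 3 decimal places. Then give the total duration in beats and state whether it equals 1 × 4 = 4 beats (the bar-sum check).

1) 0.0ms=0b +645.161ms=2b
2) 645.161ms=2b +645.161ms=2b
Σ=4b of 4 (186bpm 4/4) — PASS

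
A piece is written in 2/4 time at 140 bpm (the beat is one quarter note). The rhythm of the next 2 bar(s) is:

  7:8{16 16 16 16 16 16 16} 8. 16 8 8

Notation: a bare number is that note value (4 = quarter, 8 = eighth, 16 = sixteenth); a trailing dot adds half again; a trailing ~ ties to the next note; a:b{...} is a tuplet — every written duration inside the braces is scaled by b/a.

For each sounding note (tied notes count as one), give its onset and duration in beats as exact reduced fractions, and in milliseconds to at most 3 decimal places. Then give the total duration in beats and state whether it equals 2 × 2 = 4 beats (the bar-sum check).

1) 0.0ms=0b +122.449ms=2/7b
2) 122.449ms=2/7b +122.449ms=2/7b
3) 244.898ms=4/7b +122.449ms=2/7b
4) 367.347ms=6/7b +122.449ms=2/7b
5) 489.796ms=8/7b +122.449ms=2/7b
6) 612.245ms=10/7b +122.449ms=2/7b
7) 734.694ms=12/7b +122.449ms=2/7b
8) 857.143ms=2b +321.429ms=3/4b
9) 1178.571ms=11/4b +107.143ms=1/4b
10) 1285.714ms=3b +214.286ms=1/2b
11) 1500.0ms=7/2b +214.286ms=1/2b
Σ=4b of 4 (140bpm 2/4) — PASS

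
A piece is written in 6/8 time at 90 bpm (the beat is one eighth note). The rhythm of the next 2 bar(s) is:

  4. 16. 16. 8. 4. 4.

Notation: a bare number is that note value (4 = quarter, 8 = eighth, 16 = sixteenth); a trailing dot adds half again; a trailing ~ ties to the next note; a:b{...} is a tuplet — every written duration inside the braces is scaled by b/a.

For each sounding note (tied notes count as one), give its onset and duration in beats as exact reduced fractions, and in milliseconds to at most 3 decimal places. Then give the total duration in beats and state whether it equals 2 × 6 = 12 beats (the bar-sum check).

1) 0.0ms=0b +2000.0ms=3b
2) 2000.0ms=3b +500.0ms=3/4b
3) 2500.0ms=15/4b +500.0ms=3/4b
4) 3000.0ms=9/2b +1000.0ms=3/2b
5) 4000.0ms=6b +2000.0ms=3b
6) 6000.0ms=9b +2000.0ms=3b
Σ=12b of 12 (90bpm 6/8) — PASS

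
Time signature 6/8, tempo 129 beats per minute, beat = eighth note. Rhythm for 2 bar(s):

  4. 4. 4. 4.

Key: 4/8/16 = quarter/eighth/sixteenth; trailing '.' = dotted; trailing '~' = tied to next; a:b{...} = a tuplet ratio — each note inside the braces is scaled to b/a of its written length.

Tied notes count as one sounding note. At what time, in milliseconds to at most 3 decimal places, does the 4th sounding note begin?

note 4 onset = 9b = 4186.047ms

1. 0.0ms @ 0 + 1395.349ms (3)
2. 1395.349ms @ 3 + 1395.349ms (3)
3. 2790.698ms @ 6 + 1395.349ms (3)
4. 4186.047ms @ 9 + 1395.349ms (3)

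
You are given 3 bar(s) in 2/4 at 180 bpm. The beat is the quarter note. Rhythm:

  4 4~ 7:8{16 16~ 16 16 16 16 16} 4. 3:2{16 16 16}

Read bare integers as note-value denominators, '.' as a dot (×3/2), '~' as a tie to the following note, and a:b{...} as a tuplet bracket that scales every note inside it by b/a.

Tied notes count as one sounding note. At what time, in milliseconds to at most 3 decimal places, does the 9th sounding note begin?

note 9 onset = 11/2b = 1833.333ms

1. 0.0ms @ 0 + 333.333ms (1)
2. 333.333ms @ 1 + 428.571ms (9/7)
3. 761.905ms @ 16/7 + 190.476ms (4/7)
4. 952.381ms @ 20/7 + 95.238ms (2/7)
5. 1047.619ms @ 22/7 + 95.238ms (2/7)
6. 1142.857ms @ 24/7 + 95.238ms (2/7)
7. 1238.095ms @ 26/7 + 95.238ms (2/7)
8. 1333.333ms @ 4 + 500.0ms (3/2)
9. 1833.333ms @ 11/2 + 55.556ms (1/6)
10. 1888.889ms @ 17/3 + 55.556ms (1/6)
11. 1944.444ms @ 35/6 + 55.556ms (1/6)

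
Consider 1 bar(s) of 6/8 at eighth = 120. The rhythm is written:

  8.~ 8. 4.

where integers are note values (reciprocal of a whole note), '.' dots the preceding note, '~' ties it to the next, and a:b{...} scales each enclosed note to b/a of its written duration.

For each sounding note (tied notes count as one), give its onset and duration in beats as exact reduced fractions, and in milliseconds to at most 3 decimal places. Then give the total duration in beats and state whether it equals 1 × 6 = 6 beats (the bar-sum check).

1) 0.0ms=0b +1500.0ms=3b
2) 1500.0ms=3b +1500.0ms=3b
Σ=6b of 6 (120bpm 6/8) — PASS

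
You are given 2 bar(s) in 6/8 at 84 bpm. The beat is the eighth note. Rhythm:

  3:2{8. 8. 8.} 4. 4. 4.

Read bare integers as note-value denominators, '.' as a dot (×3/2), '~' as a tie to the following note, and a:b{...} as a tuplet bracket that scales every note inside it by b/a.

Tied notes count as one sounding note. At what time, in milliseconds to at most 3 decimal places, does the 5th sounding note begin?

note 5 onset = 6b = 4285.714ms

1. 0.0ms @ 0 + 714.286ms (1)
2. 714.286ms @ 1 + 714.286ms (1)
3. 1428.571ms @ 2 + 714.286ms (1)
4. 2142.857ms @ 3 + 2142.857ms (3)
5. 4285.714ms @ 6 + 2142.857ms (3)
6. 6428.571ms @ 9 + 2142.857ms (3)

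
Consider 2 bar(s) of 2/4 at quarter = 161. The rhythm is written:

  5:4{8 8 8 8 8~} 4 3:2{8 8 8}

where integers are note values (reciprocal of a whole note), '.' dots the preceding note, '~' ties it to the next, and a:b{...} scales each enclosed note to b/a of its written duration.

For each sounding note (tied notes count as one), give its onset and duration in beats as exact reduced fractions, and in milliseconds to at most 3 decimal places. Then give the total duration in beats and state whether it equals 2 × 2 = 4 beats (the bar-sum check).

1) 0.0ms=0b +149.068ms=2/5b
2) 149.068ms=2/5b +149.068ms=2/5b
3) 298.137ms=4/5b +149.068ms=2/5b
4) 447.205ms=6/5b +149.068ms=2/5b
5) 596.273ms=8/5b +521.739ms=7/5b
6) 1118.012ms=3b +124.224ms=1/3b
7) 1242.236ms=10/3b +124.224ms=1/3b
8) 1366.46ms=11/3b +124.224ms=1/3b
Σ=4b of 4 (161bpm 2/4) — PASS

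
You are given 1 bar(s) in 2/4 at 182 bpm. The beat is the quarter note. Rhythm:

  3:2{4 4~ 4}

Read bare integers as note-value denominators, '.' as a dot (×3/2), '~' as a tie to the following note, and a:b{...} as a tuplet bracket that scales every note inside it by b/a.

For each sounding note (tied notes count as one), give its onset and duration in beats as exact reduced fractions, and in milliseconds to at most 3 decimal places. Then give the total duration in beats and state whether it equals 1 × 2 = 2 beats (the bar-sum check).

1) 0.0ms=0b +219.78ms=2/3b
2) 219.78ms=2/3b +439.56ms=4/3b
Σ=2b of 2 (182bpm 2/4) — PASS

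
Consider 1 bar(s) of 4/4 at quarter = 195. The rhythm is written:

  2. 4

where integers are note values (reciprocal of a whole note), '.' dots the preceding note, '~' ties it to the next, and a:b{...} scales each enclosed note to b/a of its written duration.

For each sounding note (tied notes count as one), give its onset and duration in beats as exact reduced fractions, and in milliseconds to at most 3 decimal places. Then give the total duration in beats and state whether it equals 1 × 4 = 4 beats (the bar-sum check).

1) 0.0ms=0b +923.077ms=3b
2) 923.077ms=3b +307.692ms=1b
Σ=4b of 4 (195bpm 4/4) — PASS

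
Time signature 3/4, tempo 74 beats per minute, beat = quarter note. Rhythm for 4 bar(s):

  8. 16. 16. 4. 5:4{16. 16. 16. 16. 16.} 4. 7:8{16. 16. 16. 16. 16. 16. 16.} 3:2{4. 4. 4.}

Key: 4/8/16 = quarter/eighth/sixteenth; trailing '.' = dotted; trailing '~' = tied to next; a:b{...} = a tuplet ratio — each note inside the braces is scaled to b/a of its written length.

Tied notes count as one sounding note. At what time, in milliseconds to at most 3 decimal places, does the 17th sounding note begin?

1. 0.0ms @ 0 + 608.108ms (3/4)
2. 608.108ms @ 3/4 + 304.054ms (3/8)
3. 912.162ms @ 9/8 + 304.054ms (3/8)
4. 1216.216ms @ 3/2 + 1216.216ms (3/2)
5. 2432.432ms @ 3 + 243.243ms (3/10)
6. 2675.676ms @ 33/10 + 243.243ms (3/10)
7. 2918.919ms @ 18/5 + 243.243ms (3/10)
8. 3162.162ms @ 39/10 + 243.243ms (3/10)
9. 3405.405ms @ 21/5 + 243.243ms (3/10)
10. 3648.649ms @ 9/2 + 1216.216ms (3/2)
11. 4864.865ms @ 6 + 347.49ms (3/7)
12. 5212.355ms @ 45/7 + 347.49ms (3/7)
13. 5559.846ms @ 48/7 + 347.49ms (3/7)
14. 5907.336ms @ 51/7 + 347.49ms (3/7)
15. 6254.826ms @ 54/7 + 347.49ms (3/7)
16. 6602.317ms @ 57/7 + 347.49ms (3/7)
17. 6949.807ms @ 60/7 + 347.49ms (3/7)
18. 7297.297ms @ 9 + 810.811ms (1)
19. 8108.108ms @ 10 + 810.811ms (1)
20. 8918.919ms @ 11 + 810.811ms (1)

note 17 onset = 60/7b = 6949.807ms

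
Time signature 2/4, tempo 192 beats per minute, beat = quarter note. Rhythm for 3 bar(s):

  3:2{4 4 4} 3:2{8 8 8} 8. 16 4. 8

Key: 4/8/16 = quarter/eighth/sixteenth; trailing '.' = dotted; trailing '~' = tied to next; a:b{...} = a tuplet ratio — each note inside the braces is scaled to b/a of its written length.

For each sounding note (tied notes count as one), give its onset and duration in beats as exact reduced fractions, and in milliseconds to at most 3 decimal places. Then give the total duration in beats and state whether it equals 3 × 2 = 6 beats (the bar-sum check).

1) 0.0ms=0b +208.333ms=2/3b
2) 208.333ms=2/3b +208.333ms=2/3b
3) 416.667ms=4/3b +208.333ms=2/3b
4) 625.0ms=2b +104.167ms=1/3b
5) 729.167ms=7/3b +104.167ms=1/3b
6) 833.333ms=8/3b +104.167ms=1/3b
7) 937.5ms=3b +234.375ms=3/4b
8) 1171.875ms=15/4b +78.125ms=1/4b
9) 1250.0ms=4b +468.75ms=3/2b
10) 1718.75ms=11/2b +156.25ms=1/2b
Σ=6b of 6 (192bpm 2/4) — PASS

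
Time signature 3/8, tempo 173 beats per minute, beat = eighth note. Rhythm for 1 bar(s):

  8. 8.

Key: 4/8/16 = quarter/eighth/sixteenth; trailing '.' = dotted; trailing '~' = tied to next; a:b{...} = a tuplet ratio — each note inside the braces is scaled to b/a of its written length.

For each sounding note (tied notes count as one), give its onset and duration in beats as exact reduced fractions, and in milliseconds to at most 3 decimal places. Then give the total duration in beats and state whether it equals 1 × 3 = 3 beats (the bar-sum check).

1) 0.0ms=0b +520.231ms=3/2b
2) 520.231ms=3/2b +520.231ms=3/2b
Σ=3b of 3 (173bpm 3/8) — PASS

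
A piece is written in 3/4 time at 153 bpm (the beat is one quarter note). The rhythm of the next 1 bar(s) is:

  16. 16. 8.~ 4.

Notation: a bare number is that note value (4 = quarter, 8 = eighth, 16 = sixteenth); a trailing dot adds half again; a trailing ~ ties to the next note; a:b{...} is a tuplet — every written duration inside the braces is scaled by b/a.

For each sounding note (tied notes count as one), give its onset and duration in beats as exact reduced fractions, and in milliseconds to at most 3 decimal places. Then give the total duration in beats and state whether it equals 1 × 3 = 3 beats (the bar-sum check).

1) 0.0ms=0b +147.059ms=3/8b
2) 147.059ms=3/8b +147.059ms=3/8b
3) 294.118ms=3/4b +882.353ms=9/4b
Σ=3b of 3 (153bpm 3/4) — PASS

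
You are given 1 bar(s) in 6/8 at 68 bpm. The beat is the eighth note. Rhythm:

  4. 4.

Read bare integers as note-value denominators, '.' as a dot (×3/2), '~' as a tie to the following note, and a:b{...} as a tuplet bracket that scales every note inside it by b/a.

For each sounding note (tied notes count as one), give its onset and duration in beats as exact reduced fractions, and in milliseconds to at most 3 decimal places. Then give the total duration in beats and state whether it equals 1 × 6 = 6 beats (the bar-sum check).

1) 0.0ms=0b +2647.059ms=3b
2) 2647.059ms=3b +2647.059ms=3b
Σ=6b of 6 (68bpm 6/8) — PASS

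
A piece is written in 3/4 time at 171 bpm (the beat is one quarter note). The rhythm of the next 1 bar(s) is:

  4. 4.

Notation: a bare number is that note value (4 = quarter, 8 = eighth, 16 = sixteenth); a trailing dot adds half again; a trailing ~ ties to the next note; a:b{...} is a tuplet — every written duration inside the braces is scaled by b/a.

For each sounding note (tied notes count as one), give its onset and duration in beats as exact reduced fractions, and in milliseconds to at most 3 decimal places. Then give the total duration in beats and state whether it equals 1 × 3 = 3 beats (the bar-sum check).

1) 0.0ms=0b +526.316ms=3/2b
2) 526.316ms=3/2b +526.316ms=3/2b
Σ=3b of 3 (171bpm 3/4) — PASS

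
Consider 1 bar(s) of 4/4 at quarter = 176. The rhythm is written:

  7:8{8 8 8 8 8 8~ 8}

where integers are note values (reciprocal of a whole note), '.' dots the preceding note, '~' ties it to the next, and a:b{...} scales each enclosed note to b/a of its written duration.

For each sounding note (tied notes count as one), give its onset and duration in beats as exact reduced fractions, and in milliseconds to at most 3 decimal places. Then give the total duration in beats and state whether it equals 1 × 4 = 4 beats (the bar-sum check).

1) 0.0ms=0b +194.805ms=4/7b
2) 194.805ms=4/7b +194.805ms=4/7b
3) 389.61ms=8/7b +194.805ms=4/7b
4) 584.416ms=12/7b +194.805ms=4/7b
5) 779.221ms=16/7b +194.805ms=4/7b
6) 974.026ms=20/7b +389.61ms=8/7b
Σ=4b of 4 (176bpm 4/4) — PASS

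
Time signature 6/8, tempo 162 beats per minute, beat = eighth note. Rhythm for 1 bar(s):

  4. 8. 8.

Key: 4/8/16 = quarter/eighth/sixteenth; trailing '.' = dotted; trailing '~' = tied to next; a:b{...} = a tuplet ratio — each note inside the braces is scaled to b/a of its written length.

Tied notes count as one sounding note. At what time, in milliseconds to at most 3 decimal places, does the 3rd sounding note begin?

1. 0.0ms @ 0 + 1111.111ms (3)
2. 1111.111ms @ 3 + 555.556ms (3/2)
3. 1666.667ms @ 9/2 + 555.556ms (3/2)

note 3 onset = 9/2b = 1666.667ms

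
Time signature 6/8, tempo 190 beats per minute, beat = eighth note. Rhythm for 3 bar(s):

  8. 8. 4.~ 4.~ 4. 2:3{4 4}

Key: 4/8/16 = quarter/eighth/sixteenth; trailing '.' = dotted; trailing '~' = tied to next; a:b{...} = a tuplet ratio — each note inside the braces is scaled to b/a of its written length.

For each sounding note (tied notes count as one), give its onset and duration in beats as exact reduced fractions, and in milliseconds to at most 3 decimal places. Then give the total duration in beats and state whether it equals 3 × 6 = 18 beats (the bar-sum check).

1) 0.0ms=0b +473.684ms=3/2b
2) 473.684ms=3/2b +473.684ms=3/2b
3) 947.368ms=3b +2842.105ms=9b
4) 3789.474ms=12b +947.368ms=3b
5) 4736.842ms=15b +947.368ms=3b
Σ=18b of 18 (190bpm 6/8) — PASS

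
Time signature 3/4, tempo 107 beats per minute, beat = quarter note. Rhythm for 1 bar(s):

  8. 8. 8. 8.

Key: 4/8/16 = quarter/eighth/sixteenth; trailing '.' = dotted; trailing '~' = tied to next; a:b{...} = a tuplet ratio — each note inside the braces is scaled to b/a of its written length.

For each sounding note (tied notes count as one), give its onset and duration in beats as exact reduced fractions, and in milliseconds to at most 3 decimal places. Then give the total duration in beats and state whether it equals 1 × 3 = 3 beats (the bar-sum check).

1) 0.0ms=0b +420.561ms=3/4b
2) 420.561ms=3/4b +420.561ms=3/4b
3) 841.121ms=3/2b +420.561ms=3/4b
4) 1261.682ms=9/4b +420.561ms=3/4b
Σ=3b of 3 (107bpm 3/4) — PASS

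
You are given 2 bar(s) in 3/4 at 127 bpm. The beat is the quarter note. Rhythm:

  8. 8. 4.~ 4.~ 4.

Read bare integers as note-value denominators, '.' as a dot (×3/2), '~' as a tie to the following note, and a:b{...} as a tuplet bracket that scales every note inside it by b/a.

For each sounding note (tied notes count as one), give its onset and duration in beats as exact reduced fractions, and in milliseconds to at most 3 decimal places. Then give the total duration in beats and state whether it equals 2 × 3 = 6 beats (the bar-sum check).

1) 0.0ms=0b +354.331ms=3/4b
2) 354.331ms=3/4b +354.331ms=3/4b
3) 708.661ms=3/2b +2125.984ms=9/2b
Σ=6b of 6 (127bpm 3/4) — PASS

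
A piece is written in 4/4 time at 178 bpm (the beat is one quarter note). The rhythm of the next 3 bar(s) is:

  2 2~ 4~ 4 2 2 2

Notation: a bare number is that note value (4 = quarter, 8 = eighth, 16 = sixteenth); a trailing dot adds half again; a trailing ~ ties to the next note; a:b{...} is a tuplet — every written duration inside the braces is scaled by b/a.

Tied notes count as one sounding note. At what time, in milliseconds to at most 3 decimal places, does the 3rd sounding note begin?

note 3 onset = 6b = 2022.472ms

1. 0.0ms @ 0 + 674.157ms (2)
2. 674.157ms @ 2 + 1348.315ms (4)
3. 2022.472ms @ 6 + 674.157ms (2)
4. 2696.629ms @ 8 + 674.157ms (2)
5. 3370.787ms @ 10 + 674.157ms (2)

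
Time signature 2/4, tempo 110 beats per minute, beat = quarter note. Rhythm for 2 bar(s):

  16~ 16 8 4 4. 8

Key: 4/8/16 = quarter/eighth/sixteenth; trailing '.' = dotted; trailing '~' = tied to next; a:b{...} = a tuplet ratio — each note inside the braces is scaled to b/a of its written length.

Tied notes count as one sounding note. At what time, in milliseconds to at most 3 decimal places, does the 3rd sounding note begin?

1. 0.0ms @ 0 + 272.727ms (1/2)
2. 272.727ms @ 1/2 + 272.727ms (1/2)
3. 545.455ms @ 1 + 545.455ms (1)
4. 1090.909ms @ 2 + 818.182ms (3/2)
5. 1909.091ms @ 7/2 + 272.727ms (1/2)

note 3 onset = 1b = 545.455ms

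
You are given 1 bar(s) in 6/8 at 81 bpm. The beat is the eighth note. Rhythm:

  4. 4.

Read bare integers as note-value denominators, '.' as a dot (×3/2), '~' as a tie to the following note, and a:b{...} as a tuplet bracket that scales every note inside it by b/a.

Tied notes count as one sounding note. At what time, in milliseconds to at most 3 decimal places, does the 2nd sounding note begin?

1. 0.0ms @ 0 + 2222.222ms (3)
2. 2222.222ms @ 3 + 2222.222ms (3)

note 2 onset = 3b = 2222.222ms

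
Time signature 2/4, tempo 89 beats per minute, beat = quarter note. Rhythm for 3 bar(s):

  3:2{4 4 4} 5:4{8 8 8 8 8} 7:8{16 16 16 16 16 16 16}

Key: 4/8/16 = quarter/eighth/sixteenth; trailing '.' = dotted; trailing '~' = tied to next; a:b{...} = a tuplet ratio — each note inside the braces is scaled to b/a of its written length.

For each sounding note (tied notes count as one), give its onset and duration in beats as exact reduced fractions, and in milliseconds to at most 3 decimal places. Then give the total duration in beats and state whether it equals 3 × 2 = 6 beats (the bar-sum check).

1) 0.0ms=0b +449.438ms=2/3b
2) 449.438ms=2/3b +449.438ms=2/3b
3) 898.876ms=4/3b +449.438ms=2/3b
4) 1348.315ms=2b +269.663ms=2/5b
5) 1617.978ms=12/5b +269.663ms=2/5b
6) 1887.64ms=14/5b +269.663ms=2/5b
7) 2157.303ms=16/5b +269.663ms=2/5b
8) 2426.966ms=18/5b +269.663ms=2/5b
9) 2696.629ms=4b +192.616ms=2/7b
10) 2889.246ms=30/7b +192.616ms=2/7b
11) 3081.862ms=32/7b +192.616ms=2/7b
12) 3274.478ms=34/7b +192.616ms=2/7b
13) 3467.095ms=36/7b +192.616ms=2/7b
14) 3659.711ms=38/7b +192.616ms=2/7b
15) 3852.327ms=40/7b +192.616ms=2/7b
Σ=6b of 6 (89bpm 2/4) — PASS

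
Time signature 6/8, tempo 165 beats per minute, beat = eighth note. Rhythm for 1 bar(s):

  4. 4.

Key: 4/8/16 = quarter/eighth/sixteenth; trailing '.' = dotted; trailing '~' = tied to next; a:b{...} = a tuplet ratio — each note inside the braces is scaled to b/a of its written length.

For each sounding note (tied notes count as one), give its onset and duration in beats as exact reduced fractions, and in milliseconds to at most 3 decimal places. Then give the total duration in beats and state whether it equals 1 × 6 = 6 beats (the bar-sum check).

1) 0.0ms=0b +1090.909ms=3b
2) 1090.909ms=3b +1090.909ms=3b
Σ=6b of 6 (165bpm 6/8) — PASS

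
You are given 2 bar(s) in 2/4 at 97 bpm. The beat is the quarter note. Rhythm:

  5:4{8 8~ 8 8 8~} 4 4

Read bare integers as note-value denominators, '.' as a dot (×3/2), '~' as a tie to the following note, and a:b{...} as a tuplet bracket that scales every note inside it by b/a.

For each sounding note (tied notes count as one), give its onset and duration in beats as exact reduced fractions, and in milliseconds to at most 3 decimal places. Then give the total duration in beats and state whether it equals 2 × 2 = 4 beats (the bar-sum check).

1) 0.0ms=0b +247.423ms=2/5b
2) 247.423ms=2/5b +494.845ms=4/5b
3) 742.268ms=6/5b +247.423ms=2/5b
4) 989.691ms=8/5b +865.979ms=7/5b
5) 1855.67ms=3b +618.557ms=1b
Σ=4b of 4 (97bpm 2/4) — PASS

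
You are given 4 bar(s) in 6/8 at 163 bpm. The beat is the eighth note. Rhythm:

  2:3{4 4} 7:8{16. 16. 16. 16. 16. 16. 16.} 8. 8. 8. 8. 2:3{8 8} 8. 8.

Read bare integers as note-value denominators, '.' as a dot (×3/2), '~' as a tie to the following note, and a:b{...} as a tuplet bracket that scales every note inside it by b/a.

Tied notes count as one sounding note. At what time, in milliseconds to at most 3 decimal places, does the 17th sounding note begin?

1. 0.0ms @ 0 + 1104.294ms (3)
2. 1104.294ms @ 3 + 1104.294ms (3)
3. 2208.589ms @ 6 + 315.513ms (6/7)
4. 2524.102ms @ 48/7 + 315.513ms (6/7)
5. 2839.614ms @ 54/7 + 315.513ms (6/7)
6. 3155.127ms @ 60/7 + 315.513ms (6/7)
7. 3470.64ms @ 66/7 + 315.513ms (6/7)
8. 3786.152ms @ 72/7 + 315.513ms (6/7)
9. 4101.665ms @ 78/7 + 315.513ms (6/7)
10. 4417.178ms @ 12 + 552.147ms (3/2)
11. 4969.325ms @ 27/2 + 552.147ms (3/2)
12. 5521.472ms @ 15 + 552.147ms (3/2)
13. 6073.62ms @ 33/2 + 552.147ms (3/2)
14. 6625.767ms @ 18 + 552.147ms (3/2)
15. 7177.914ms @ 39/2 + 552.147ms (3/2)
16. 7730.061ms @ 21 + 552.147ms (3/2)
17. 8282.209ms @ 45/2 + 552.147ms (3/2)

note 17 onset = 45/2b = 8282.209ms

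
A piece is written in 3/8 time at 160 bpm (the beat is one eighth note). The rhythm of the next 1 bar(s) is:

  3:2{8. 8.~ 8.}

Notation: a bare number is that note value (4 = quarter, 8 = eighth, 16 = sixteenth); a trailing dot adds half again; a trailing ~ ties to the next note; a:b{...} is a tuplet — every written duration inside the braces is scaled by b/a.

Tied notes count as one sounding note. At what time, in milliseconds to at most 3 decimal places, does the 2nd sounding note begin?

note 2 onset = 1b = 375.0ms

1. 0.0ms @ 0 + 375.0ms (1)
2. 375.0ms @ 1 + 750.0ms (2)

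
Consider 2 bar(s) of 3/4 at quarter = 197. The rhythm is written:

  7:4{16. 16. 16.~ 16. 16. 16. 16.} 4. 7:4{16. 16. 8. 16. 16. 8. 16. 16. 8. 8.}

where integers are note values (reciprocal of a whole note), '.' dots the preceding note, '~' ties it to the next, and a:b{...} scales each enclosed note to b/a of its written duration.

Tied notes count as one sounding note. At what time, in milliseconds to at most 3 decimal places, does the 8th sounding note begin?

1. 0.0ms @ 0 + 65.265ms (3/14)
2. 65.265ms @ 3/14 + 65.265ms (3/14)
3. 130.529ms @ 3/7 + 130.529ms (3/7)
4. 261.059ms @ 6/7 + 65.265ms (3/14)
5. 326.323ms @ 15/14 + 65.265ms (3/14)
6. 391.588ms @ 9/7 + 65.265ms (3/14)
7. 456.853ms @ 3/2 + 456.853ms (3/2)
8. 913.706ms @ 3 + 65.265ms (3/14)
9. 978.97ms @ 45/14 + 65.265ms (3/14)
10. 1044.235ms @ 24/7 + 130.529ms (3/7)
11. 1174.764ms @ 27/7 + 65.265ms (3/14)
12. 1240.029ms @ 57/14 + 65.265ms (3/14)
13. 1305.294ms @ 30/7 + 130.529ms (3/7)
14. 1435.823ms @ 33/7 + 65.265ms (3/14)
15. 1501.088ms @ 69/14 + 65.265ms (3/14)
16. 1566.352ms @ 36/7 + 130.529ms (3/7)
17. 1696.882ms @ 39/7 + 130.529ms (3/7)

note 8 onset = 3b = 913.706ms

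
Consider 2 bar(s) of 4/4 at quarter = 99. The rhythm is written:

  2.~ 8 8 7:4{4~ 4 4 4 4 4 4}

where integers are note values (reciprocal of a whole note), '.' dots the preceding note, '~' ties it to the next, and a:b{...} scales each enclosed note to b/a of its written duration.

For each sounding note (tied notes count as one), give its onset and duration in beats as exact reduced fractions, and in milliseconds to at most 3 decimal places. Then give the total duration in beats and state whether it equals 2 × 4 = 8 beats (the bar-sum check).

1) 0.0ms=0b +2121.212ms=7/2b
2) 2121.212ms=7/2b +303.03ms=1/2b
3) 2424.242ms=4b +692.641ms=8/7b
4) 3116.883ms=36/7b +346.32ms=4/7b
5) 3463.203ms=40/7b +346.32ms=4/7b
6) 3809.524ms=44/7b +346.32ms=4/7b
7) 4155.844ms=48/7b +346.32ms=4/7b
8) 4502.165ms=52/7b +346.32ms=4/7b
Σ=8b of 8 (99bpm 4/4) — PASS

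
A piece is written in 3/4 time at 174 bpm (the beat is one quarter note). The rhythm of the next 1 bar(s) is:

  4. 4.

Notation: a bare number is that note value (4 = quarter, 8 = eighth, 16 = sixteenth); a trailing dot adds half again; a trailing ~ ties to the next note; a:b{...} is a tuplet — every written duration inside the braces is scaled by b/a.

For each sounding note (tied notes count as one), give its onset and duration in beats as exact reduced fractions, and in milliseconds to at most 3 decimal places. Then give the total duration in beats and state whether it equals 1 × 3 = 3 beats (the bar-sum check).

1) 0.0ms=0b +517.241ms=3/2b
2) 517.241ms=3/2b +517.241ms=3/2b
Σ=3b of 3 (174bpm 3/4) — PASS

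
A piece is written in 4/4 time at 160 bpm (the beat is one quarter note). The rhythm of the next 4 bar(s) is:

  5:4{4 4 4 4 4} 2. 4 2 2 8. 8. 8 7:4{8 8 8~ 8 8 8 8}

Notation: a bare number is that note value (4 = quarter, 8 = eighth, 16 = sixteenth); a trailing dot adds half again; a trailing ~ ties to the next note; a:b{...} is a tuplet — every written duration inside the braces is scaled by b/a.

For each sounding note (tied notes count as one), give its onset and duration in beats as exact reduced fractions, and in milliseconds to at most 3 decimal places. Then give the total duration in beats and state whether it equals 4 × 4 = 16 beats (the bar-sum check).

1) 0.0ms=0b +300.0ms=4/5b
2) 300.0ms=4/5b +300.0ms=4/5b
3) 600.0ms=8/5b +300.0ms=4/5b
4) 900.0ms=12/5b +300.0ms=4/5b
5) 1200.0ms=16/5b +300.0ms=4/5b
6) 1500.0ms=4b +1125.0ms=3b
7) 2625.0ms=7b +375.0ms=1b
8) 3000.0ms=8b +750.0ms=2b
9) 3750.0ms=10b +750.0ms=2b
10) 4500.0ms=12b +281.25ms=3/4b
11) 4781.25ms=51/4b +281.25ms=3/4b
12) 5062.5ms=27/2b +187.5ms=1/2b
13) 5250.0ms=14b +107.143ms=2/7b
14) 5357.143ms=100/7b +107.143ms=2/7b
15) 5464.286ms=102/7b +214.286ms=4/7b
16) 5678.571ms=106/7b +107.143ms=2/7b
17) 5785.714ms=108/7b +107.143ms=2/7b
18) 5892.857ms=110/7b +107.143ms=2/7b
Σ=16b of 16 (160bpm 4/4) — PASS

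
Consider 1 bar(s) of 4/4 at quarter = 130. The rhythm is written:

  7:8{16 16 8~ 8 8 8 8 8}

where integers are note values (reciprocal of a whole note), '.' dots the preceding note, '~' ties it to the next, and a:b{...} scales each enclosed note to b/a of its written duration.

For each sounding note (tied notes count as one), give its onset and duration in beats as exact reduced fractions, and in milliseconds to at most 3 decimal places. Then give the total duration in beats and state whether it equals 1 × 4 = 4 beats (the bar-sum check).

1) 0.0ms=0b +131.868ms=2/7b
2) 131.868ms=2/7b +131.868ms=2/7b
3) 263.736ms=4/7b +527.473ms=8/7b
4) 791.209ms=12/7b +263.736ms=4/7b
5) 1054.945ms=16/7b +263.736ms=4/7b
6) 1318.681ms=20/7b +263.736ms=4/7b
7) 1582.418ms=24/7b +263.736ms=4/7b
Σ=4b of 4 (130bpm 4/4) — PASS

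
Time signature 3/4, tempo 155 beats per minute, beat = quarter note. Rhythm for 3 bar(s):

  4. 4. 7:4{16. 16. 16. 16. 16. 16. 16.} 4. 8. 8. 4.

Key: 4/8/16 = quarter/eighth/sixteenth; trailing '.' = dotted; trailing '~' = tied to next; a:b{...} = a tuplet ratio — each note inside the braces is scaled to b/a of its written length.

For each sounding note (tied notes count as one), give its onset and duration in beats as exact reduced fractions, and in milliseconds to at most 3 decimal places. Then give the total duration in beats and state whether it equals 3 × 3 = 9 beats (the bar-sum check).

1) 0.0ms=0b +580.645ms=3/2b
2) 580.645ms=3/2b +580.645ms=3/2b
3) 1161.29ms=3b +82.949ms=3/14b
4) 1244.24ms=45/14b +82.949ms=3/14b
5) 1327.189ms=24/7b +82.949ms=3/14b
6) 1410.138ms=51/14b +82.949ms=3/14b
7) 1493.088ms=27/7b +82.949ms=3/14b
8) 1576.037ms=57/14b +82.949ms=3/14b
9) 1658.986ms=30/7b +82.949ms=3/14b
10) 1741.935ms=9/2b +580.645ms=3/2b
11) 2322.581ms=6b +290.323ms=3/4b
12) 2612.903ms=27/4b +290.323ms=3/4b
13) 2903.226ms=15/2b +580.645ms=3/2b
Σ=9b of 9 (155bpm 3/4) — PASS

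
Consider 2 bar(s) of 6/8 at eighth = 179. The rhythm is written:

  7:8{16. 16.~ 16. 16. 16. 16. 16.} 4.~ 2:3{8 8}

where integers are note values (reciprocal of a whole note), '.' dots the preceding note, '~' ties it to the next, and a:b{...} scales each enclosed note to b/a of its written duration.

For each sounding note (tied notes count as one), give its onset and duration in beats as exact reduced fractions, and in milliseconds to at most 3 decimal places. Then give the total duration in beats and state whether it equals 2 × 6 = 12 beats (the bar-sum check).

1) 0.0ms=0b +287.31ms=6/7b
2) 287.31ms=6/7b +574.621ms=12/7b
3) 861.931ms=18/7b +287.31ms=6/7b
4) 1149.242ms=24/7b +287.31ms=6/7b
5) 1436.552ms=30/7b +287.31ms=6/7b
6) 1723.863ms=36/7b +287.31ms=6/7b
7) 2011.173ms=6b +1508.38ms=9/2b
8) 3519.553ms=21/2b +502.793ms=3/2b
Σ=12b of 12 (179bpm 6/8) — PASS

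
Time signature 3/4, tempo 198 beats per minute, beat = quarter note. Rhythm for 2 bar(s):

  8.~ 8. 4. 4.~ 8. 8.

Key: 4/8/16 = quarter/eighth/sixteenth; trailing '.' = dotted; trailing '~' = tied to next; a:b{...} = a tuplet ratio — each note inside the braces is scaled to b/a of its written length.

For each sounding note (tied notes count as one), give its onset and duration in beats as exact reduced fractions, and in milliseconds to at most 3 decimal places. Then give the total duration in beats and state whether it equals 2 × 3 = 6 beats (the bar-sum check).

1) 0.0ms=0b +454.545ms=3/2b
2) 454.545ms=3/2b +454.545ms=3/2b
3) 909.091ms=3b +681.818ms=9/4b
4) 1590.909ms=21/4b +227.273ms=3/4b
Σ=6b of 6 (198bpm 3/4) — PASS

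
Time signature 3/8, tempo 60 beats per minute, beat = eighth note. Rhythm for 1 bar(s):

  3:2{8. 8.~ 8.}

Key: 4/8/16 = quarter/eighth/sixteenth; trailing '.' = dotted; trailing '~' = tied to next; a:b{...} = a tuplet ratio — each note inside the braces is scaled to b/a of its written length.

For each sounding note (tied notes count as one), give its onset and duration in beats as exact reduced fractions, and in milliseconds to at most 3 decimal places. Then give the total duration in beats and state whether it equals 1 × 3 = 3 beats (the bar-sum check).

1) 0.0ms=0b +1000.0ms=1b
2) 1000.0ms=1b +2000.0ms=2b
Σ=3b of 3 (60bpm 3/8) — PASS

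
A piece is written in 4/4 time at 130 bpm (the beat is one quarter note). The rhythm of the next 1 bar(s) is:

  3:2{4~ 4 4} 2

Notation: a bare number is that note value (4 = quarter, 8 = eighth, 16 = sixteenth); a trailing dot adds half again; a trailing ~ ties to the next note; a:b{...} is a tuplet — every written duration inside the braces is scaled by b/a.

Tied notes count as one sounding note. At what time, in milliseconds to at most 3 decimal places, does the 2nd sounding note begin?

1. 0.0ms @ 0 + 615.385ms (4/3)
2. 615.385ms @ 4/3 + 307.692ms (2/3)
3. 923.077ms @ 2 + 923.077ms (2)

note 2 onset = 4/3b = 615.385ms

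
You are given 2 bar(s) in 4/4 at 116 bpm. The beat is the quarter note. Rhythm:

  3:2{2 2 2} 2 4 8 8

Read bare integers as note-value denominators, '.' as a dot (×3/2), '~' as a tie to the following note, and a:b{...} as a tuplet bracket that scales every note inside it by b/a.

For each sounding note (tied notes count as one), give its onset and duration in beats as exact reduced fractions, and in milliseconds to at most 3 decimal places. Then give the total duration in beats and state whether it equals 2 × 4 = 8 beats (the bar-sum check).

1) 0.0ms=0b +689.655ms=4/3b
2) 689.655ms=4/3b +689.655ms=4/3b
3) 1379.31ms=8/3b +689.655ms=4/3b
4) 2068.966ms=4b +1034.483ms=2b
5) 3103.448ms=6b +517.241ms=1b
6) 3620.69ms=7b +258.621ms=1/2b
7) 3879.31ms=15/2b +258.621ms=1/2b
Σ=8b of 8 (116bpm 4/4) — PASS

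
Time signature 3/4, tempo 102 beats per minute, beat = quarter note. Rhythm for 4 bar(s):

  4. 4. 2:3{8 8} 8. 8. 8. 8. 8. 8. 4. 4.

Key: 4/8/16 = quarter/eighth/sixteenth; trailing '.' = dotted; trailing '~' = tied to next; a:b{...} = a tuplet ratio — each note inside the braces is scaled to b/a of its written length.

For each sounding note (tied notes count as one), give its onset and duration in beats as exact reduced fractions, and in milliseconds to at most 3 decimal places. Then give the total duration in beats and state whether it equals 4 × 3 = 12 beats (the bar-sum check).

1) 0.0ms=0b +882.353ms=3/2b
2) 882.353ms=3/2b +882.353ms=3/2b
3) 1764.706ms=3b +441.176ms=3/4b
4) 2205.882ms=15/4b +441.176ms=3/4b
5) 2647.059ms=9/2b +441.176ms=3/4b
6) 3088.235ms=21/4b +441.176ms=3/4b
7) 3529.412ms=6b +441.176ms=3/4b
8) 3970.588ms=27/4b +441.176ms=3/4b
9) 4411.765ms=15/2b +441.176ms=3/4b
10) 4852.941ms=33/4b +441.176ms=3/4b
11) 5294.118ms=9b +882.353ms=3/2b
12) 6176.471ms=21/2b +882.353ms=3/2b
Σ=12b of 12 (102bpm 3/4) — PASS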